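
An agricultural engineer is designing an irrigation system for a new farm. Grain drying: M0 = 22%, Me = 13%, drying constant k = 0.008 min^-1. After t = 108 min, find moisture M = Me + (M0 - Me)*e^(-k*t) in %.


M = Me + (M0 - Me) * e^(-k*t)
  = 13 + (22 - 13) * e^(-0.008*108)
  = 13 + 9 * e^(-0.864)
  = 13 + 9 * 0.42147
  = 13 + 3.7933
  = 16.79%


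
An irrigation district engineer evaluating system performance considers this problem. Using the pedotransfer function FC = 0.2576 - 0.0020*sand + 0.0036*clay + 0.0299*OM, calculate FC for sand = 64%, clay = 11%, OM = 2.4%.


FC = 0.2576 - 0.0020*64 + 0.0036*11 + 0.0299*2.4
   = 0.2576 - 0.1280 + 0.0396 + 0.0718
   = 0.2410


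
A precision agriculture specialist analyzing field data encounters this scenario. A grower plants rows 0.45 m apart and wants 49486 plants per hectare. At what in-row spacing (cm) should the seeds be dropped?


spacing = 10000 / (row_sp * density)
        = 10000 / (0.45 * 49486)
        = 10000 / 22268.70
        = 0.44906 m = 44.91 cm


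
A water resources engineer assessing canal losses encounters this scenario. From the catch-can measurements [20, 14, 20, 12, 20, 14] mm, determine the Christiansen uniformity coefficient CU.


xbar = 100 / 6 = 16.667
sum|xi - xbar| = 20
CU = 100 * (1 - 20 / (6 * 16.667))
   = 100 * (1 - 0.2000)
   = 80%


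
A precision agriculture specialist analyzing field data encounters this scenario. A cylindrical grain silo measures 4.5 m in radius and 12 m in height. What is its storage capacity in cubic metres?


V = pi * r^2 * h
  = pi * 4.5^2 * 12
  = pi * 20.25 * 12
  = 763.41 m^3


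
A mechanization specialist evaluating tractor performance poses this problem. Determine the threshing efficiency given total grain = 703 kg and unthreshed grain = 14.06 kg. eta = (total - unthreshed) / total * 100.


eta = (total - unthreshed) / total * 100
    = (703 - 14.06) / 703 * 100
    = 688.94 / 703 * 100
    = 98%


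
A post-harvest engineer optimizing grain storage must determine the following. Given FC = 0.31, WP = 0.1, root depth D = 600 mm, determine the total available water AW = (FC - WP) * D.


AW = (FC - WP) * D
   = (0.31 - 0.1) * 600
   = 0.21 * 600
   = 126 mm


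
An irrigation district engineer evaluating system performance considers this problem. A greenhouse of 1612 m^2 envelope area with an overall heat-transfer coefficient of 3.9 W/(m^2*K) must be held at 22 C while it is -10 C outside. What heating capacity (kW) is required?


dT = 22 - (-10) = 32 K
Q = U * A * dT
  = 3.9 * 1612 * 32
  = 201177.60 W = 201.18 kW


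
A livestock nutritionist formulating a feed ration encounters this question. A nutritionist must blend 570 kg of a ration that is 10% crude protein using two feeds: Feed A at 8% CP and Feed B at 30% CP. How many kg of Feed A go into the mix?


parts_A = CP_b - target = 30 - 10 = 20
parts_B = target - CP_a = 10 - 8 = 2
total_parts = 20 + 2 = 22
Feed A = 570 * 20 / 22 = 518.18 kg
Feed B = 570 * 2 / 22 = 51.82 kg

518.18 kg


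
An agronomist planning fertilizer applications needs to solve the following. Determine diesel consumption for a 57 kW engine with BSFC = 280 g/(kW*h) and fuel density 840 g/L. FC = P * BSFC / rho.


FC = P * BSFC / rho_fuel
   = 57 * 280 / 840
   = 15960 / 840
   = 19 L/h


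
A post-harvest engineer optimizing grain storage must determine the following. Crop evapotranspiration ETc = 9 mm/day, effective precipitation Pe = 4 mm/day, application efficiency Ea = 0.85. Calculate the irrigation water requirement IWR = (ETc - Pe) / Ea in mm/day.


IWR = (ETc - Pe) / Ea
    = (9 - 4) / 0.85
    = 5 / 0.85
    = 5.88 mm/day


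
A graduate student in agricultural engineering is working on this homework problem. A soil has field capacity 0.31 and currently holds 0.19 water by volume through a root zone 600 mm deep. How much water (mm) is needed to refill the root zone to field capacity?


SMD = (FC - theta) * D
    = (0.31 - 0.19) * 600
    = 0.120 * 600
    = 72 mm


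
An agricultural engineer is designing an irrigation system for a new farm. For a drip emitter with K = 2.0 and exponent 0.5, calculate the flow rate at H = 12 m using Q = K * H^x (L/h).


Q = K * H^x
  = 2.0 * 12^0.5
  = 2.0 * 3.4641
  = 6.93 L/h


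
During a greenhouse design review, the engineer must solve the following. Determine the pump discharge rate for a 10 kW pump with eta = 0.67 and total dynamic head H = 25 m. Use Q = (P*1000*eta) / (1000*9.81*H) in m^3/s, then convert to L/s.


Q = (P * 1000 * eta) / (rho * g * H)
  = (10 * 1000 * 0.67) / (1000 * 9.81 * 25)
  = 6700 / 245250
  = 0.02732 m^3/s = 27.32 L/s


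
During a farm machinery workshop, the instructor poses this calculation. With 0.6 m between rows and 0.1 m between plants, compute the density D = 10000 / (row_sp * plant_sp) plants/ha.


D = 10000 / (row_sp * plant_sp)
  = 10000 / (0.6 * 0.1)
  = 10000 / 0.0600
  = 166666.67 plants/ha


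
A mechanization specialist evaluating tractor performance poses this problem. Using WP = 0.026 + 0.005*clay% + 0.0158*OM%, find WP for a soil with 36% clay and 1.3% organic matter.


WP = 0.026 + 0.005*36 + 0.0158*1.3
   = 0.026 + 0.1800 + 0.0205
   = 0.2265


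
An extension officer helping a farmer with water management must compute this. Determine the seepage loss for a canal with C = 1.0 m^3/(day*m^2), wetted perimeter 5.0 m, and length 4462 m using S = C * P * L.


S = C * P * L
  = 1.0 * 5.0 * 4462
  = 22310 m^3/day


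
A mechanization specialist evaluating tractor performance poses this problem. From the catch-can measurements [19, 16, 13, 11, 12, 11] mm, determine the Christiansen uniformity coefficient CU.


xbar = 82 / 6 = 13.667
sum|xi - xbar| = 15.333
CU = 100 * (1 - 15.333 / (6 * 13.667))
   = 100 * (1 - 0.1870)
   = 81.30%


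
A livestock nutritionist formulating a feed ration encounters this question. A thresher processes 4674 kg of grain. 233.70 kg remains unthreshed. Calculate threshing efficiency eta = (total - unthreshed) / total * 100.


eta = (total - unthreshed) / total * 100
    = (4674 - 233.70) / 4674 * 100
    = 4440.30 / 4674 * 100
    = 95%


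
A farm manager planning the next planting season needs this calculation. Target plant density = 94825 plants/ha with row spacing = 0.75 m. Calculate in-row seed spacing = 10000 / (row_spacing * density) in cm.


spacing = 10000 / (row_sp * density)
        = 10000 / (0.75 * 94825)
        = 10000 / 71118.75
        = 0.14061 m = 14.06 cm


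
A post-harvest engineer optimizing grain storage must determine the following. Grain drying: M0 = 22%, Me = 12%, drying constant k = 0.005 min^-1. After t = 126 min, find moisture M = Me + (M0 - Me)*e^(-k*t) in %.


M = Me + (M0 - Me) * e^(-k*t)
  = 12 + (22 - 12) * e^(-0.005*126)
  = 12 + 10 * e^(-0.630)
  = 12 + 10 * 0.53259
  = 12 + 5.3259
  = 17.33%


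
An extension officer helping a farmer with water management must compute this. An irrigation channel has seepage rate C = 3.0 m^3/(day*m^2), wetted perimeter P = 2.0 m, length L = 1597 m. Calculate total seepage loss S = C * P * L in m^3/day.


S = C * P * L
  = 3.0 * 2.0 * 1597
  = 9582 m^3/day


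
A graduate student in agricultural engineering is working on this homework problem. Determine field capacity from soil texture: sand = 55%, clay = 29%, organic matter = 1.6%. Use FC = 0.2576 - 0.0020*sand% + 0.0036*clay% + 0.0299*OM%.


FC = 0.2576 - 0.0020*55 + 0.0036*29 + 0.0299*1.6
   = 0.2576 - 0.1100 + 0.1044 + 0.0478
   = 0.2998


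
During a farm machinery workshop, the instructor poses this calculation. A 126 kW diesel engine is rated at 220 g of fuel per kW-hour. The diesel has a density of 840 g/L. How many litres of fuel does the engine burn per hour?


FC = P * BSFC / rho_fuel
   = 126 * 220 / 840
   = 27720 / 840
   = 33 L/h


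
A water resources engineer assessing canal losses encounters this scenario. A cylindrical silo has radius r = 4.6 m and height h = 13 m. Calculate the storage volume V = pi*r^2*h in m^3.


V = pi * r^2 * h
  = pi * 4.6^2 * 13
  = pi * 21.16 * 13
  = 864.19 m^3


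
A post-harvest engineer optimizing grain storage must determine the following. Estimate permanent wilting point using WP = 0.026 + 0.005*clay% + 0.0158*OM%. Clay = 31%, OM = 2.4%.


WP = 0.026 + 0.005*31 + 0.0158*2.4
   = 0.026 + 0.1550 + 0.0379
   = 0.2189


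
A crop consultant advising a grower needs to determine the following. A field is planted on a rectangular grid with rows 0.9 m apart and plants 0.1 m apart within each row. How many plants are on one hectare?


D = 10000 / (row_sp * plant_sp)
  = 10000 / (0.9 * 0.1)
  = 10000 / 0.0900
  = 111111.11 plants/ha


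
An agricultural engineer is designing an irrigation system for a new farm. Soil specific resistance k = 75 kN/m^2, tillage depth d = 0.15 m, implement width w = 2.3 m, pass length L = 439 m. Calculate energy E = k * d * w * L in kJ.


E = k * d * w * L
  = 75 * 0.15 * 2.3 * 439
  = 11359.13 kJ


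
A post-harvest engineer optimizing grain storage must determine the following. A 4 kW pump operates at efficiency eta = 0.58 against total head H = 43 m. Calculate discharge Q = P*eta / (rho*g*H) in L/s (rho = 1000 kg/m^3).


Q = (P * 1000 * eta) / (rho * g * H)
  = (4 * 1000 * 0.58) / (1000 * 9.81 * 43)
  = 2320 / 421830
  = 0.00550 m^3/s = 5.50 L/s


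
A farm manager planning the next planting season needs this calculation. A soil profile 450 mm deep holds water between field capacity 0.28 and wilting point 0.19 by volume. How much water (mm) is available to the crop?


AW = (FC - WP) * D
   = (0.28 - 0.19) * 450
   = 0.09 * 450
   = 40.50 mm


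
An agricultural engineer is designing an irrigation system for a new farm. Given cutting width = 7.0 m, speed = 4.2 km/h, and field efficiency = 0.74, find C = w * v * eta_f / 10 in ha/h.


C = w * v * eta_f / 10
  = 7.0 * 4.2 * 0.74 / 10
  = 21.76 / 10
  = 2.18 ha/h


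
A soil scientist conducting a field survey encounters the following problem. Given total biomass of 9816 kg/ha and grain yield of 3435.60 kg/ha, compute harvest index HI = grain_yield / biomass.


HI = grain_yield / biomass
   = 3435.60 / 9816
   = 0.35


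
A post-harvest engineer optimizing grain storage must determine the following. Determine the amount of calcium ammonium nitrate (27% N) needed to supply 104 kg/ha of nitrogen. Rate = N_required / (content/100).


Rate = N_required / (N_content / 100)
     = 104 / (27 / 100)
     = 104 / 0.27
     = 385.19 kg/ha


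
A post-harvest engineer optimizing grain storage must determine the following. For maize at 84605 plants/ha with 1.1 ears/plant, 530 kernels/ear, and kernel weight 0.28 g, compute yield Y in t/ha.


Y = density * ears * kernels * kw
  = 84605 * 1.1 * 530 * 0.28 g/ha
  = 13810920.20 g/ha
  = 13810.92 kg/ha = 13.81 t/ha


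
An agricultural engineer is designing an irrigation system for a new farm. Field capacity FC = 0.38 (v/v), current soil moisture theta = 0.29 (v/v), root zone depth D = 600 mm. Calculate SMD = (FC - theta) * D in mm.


SMD = (FC - theta) * D
    = (0.38 - 0.29) * 600
    = 0.090 * 600
    = 54 mm


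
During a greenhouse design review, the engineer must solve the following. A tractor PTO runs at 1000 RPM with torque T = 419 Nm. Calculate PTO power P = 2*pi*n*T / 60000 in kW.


P = 2*pi*n*T / 60000
  = 2*pi * 1000 * 419 / 60000
  = 2632654.64 / 60000
  = 43.88 kW


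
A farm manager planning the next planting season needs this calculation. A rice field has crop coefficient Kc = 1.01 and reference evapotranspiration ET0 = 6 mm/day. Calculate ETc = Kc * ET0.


ETc = Kc * ET0
    = 1.01 * 6
    = 6.06 mm/day


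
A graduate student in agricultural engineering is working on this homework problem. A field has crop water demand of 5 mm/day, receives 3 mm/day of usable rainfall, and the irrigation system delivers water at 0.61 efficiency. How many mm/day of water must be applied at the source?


IWR = (ETc - Pe) / Ea
    = (5 - 3) / 0.61
    = 2 / 0.61
    = 3.28 mm/day


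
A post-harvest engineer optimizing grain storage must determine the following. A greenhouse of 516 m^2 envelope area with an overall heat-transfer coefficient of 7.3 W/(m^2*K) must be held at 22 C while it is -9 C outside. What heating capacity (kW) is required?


dT = 22 - (-9) = 31 K
Q = U * A * dT
  = 7.3 * 516 * 31
  = 116770.80 W = 116.77 kW


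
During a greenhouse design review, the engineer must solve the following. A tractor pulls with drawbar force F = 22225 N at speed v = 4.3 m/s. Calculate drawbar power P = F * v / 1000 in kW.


P = F * v / 1000
  = 22225 * 4.3 / 1000
  = 95567.50 / 1000
  = 95.57 kW


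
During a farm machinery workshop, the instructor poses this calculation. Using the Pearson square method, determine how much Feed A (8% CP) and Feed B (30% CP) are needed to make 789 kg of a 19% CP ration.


parts_A = CP_b - target = 30 - 19 = 11
parts_B = target - CP_a = 19 - 8 = 11
total_parts = 11 + 11 = 22
Feed A = 789 * 11 / 22 = 394.50 kg
Feed B = 789 * 11 / 22 = 394.50 kg


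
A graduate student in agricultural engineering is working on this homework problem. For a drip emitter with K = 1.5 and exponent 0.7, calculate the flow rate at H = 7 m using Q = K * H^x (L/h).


Q = K * H^x
  = 1.5 * 7^0.7
  = 1.5 * 3.9045
  = 5.86 L/h


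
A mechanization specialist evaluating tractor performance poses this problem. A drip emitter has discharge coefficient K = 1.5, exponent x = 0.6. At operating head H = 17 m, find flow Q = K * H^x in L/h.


Q = K * H^x
  = 1.5 * 17^0.6
  = 1.5 * 5.4736
  = 8.21 L/h


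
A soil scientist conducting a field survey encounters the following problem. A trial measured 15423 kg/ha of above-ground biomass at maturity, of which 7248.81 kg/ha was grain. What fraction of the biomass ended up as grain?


HI = grain_yield / biomass
   = 7248.81 / 15423
   = 0.47


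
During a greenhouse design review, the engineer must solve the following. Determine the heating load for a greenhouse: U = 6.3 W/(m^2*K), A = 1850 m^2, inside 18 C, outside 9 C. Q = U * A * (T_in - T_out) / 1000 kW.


dT = 18 - (9) = 9 K
Q = U * A * dT
  = 6.3 * 1850 * 9
  = 104895 W = 104.90 kW


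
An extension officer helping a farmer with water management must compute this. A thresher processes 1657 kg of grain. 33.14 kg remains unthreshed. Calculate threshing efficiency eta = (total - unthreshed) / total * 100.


eta = (total - unthreshed) / total * 100
    = (1657 - 33.14) / 1657 * 100
    = 1623.86 / 1657 * 100
    = 98%


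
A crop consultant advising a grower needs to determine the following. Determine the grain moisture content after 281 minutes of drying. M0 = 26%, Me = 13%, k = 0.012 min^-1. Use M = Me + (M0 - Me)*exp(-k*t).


M = Me + (M0 - Me) * e^(-k*t)
  = 13 + (26 - 13) * e^(-0.012*281)
  = 13 + 13 * e^(-3.372)
  = 13 + 13 * 0.03432
  = 13 + 0.4462
  = 13.45%


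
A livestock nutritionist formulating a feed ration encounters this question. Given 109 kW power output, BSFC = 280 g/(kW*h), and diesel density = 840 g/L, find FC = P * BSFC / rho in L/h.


FC = P * BSFC / rho_fuel
   = 109 * 280 / 840
   = 30520 / 840
   = 36.33 L/h


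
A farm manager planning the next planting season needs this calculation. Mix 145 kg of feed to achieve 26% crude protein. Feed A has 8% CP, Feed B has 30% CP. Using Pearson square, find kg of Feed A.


parts_A = CP_b - target = 30 - 26 = 4
parts_B = target - CP_a = 26 - 8 = 18
total_parts = 4 + 18 = 22
Feed A = 145 * 4 / 22 = 26.36 kg
Feed B = 145 * 18 / 22 = 118.64 kg

26.36 kg


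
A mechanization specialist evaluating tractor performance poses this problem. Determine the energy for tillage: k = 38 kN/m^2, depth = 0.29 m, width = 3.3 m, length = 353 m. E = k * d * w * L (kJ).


E = k * d * w * L
  = 38 * 0.29 * 3.3 * 353
  = 12837.20 kJ


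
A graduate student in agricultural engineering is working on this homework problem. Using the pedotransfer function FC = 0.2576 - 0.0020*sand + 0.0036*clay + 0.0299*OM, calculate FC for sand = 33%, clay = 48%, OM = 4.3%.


FC = 0.2576 - 0.0020*33 + 0.0036*48 + 0.0299*4.3
   = 0.2576 - 0.0660 + 0.1728 + 0.1286
   = 0.4930


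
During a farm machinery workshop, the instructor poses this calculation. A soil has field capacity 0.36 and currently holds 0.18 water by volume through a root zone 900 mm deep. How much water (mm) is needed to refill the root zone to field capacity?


SMD = (FC - theta) * D
    = (0.36 - 0.18) * 900
    = 0.180 * 900
    = 162 mm


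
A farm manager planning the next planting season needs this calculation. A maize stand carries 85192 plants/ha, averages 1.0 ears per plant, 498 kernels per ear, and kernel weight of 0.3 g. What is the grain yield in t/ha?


Y = density * ears * kernels * kw
  = 85192 * 1.0 * 498 * 0.3 g/ha
  = 12727684.80 g/ha
  = 12727.68 kg/ha = 12.73 t/ha


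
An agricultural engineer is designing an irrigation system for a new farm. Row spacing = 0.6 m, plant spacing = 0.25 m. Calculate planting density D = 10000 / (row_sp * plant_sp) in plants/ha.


D = 10000 / (row_sp * plant_sp)
  = 10000 / (0.6 * 0.25)
  = 10000 / 0.1500
  = 66666.67 plants/ha


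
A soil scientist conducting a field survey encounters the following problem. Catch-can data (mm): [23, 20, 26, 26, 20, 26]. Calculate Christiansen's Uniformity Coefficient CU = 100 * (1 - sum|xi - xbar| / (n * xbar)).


xbar = 141 / 6 = 23.500
sum|xi - xbar| = 15
CU = 100 * (1 - 15 / (6 * 23.500))
   = 100 * (1 - 0.1064)
   = 89.36%


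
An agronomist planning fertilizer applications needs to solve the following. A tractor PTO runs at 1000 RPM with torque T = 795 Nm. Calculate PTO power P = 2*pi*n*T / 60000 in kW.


P = 2*pi*n*T / 60000
  = 2*pi * 1000 * 795 / 60000
  = 4995132.32 / 60000
  = 83.25 kW


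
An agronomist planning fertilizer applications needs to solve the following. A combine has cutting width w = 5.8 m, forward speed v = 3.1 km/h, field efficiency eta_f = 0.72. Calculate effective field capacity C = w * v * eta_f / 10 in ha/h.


C = w * v * eta_f / 10
  = 5.8 * 3.1 * 0.72 / 10
  = 12.95 / 10
  = 1.29 ha/h


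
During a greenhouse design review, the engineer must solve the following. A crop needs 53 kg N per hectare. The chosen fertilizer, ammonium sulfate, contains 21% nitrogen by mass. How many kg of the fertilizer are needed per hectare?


Rate = N_required / (N_content / 100)
     = 53 / (21 / 100)
     = 53 / 0.21
     = 252.38 kg/ha


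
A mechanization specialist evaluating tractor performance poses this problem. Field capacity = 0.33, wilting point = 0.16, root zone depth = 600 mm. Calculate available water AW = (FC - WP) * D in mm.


AW = (FC - WP) * D
   = (0.33 - 0.16) * 600
   = 0.17 * 600
   = 102 mm


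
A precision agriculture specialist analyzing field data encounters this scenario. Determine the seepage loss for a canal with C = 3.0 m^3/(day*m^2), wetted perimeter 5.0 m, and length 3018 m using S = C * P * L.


S = C * P * L
  = 3.0 * 5.0 * 3018
  = 45270 m^3/day


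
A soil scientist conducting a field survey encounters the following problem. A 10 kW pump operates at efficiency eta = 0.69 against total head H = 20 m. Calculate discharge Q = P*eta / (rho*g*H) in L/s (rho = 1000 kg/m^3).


Q = (P * 1000 * eta) / (rho * g * H)
  = (10 * 1000 * 0.69) / (1000 * 9.81 * 20)
  = 6900 / 196200
  = 0.03517 m^3/s = 35.17 L/s


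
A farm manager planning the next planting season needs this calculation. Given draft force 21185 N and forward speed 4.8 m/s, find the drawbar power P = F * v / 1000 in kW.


P = F * v / 1000
  = 21185 * 4.8 / 1000
  = 101688 / 1000
  = 101.69 kW


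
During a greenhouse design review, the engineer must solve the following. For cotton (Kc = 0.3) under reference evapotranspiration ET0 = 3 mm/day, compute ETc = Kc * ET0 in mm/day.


ETc = Kc * ET0
    = 0.3 * 3
    = 0.90 mm/day


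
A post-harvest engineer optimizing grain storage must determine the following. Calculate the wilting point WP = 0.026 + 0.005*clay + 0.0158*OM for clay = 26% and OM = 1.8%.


WP = 0.026 + 0.005*26 + 0.0158*1.8
   = 0.026 + 0.1300 + 0.0284
   = 0.1844


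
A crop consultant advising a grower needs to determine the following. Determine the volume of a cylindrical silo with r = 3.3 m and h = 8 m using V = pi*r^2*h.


V = pi * r^2 * h
  = pi * 3.3^2 * 8
  = pi * 10.89 * 8
  = 273.70 m^3


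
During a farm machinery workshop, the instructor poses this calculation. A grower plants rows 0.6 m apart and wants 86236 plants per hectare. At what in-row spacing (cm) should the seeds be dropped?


spacing = 10000 / (row_sp * density)
        = 10000 / (0.6 * 86236)
        = 10000 / 51741.60
        = 0.19327 m = 19.33 cm


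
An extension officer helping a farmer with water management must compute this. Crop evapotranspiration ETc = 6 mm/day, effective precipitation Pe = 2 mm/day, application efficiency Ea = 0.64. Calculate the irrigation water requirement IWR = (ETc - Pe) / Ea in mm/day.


IWR = (ETc - Pe) / Ea
    = (6 - 2) / 0.64
    = 4 / 0.64
    = 6.25 mm/day


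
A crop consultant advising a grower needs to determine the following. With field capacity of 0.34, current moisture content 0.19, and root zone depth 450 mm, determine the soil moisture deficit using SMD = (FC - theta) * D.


SMD = (FC - theta) * D
    = (0.34 - 0.19) * 450
    = 0.150 * 450
    = 67.50 mm


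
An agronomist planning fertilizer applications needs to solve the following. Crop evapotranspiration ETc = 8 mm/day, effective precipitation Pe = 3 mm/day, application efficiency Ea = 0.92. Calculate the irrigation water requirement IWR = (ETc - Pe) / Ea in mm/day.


IWR = (ETc - Pe) / Ea
    = (8 - 3) / 0.92
    = 5 / 0.92
    = 5.43 mm/day


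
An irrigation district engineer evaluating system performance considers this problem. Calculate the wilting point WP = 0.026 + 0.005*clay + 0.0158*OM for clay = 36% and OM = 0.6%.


WP = 0.026 + 0.005*36 + 0.0158*0.6
   = 0.026 + 0.1800 + 0.0095
   = 0.2155


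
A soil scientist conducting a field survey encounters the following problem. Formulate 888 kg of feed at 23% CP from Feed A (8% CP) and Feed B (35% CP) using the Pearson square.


parts_A = CP_b - target = 35 - 23 = 12
parts_B = target - CP_a = 23 - 8 = 15
total_parts = 12 + 15 = 27
Feed A = 888 * 12 / 27 = 394.67 kg
Feed B = 888 * 15 / 27 = 493.33 kg

394.67 kg


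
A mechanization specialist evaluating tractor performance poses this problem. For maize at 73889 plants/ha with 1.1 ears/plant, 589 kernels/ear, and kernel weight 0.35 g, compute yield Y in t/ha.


Y = density * ears * kernels * kw
  = 73889 * 1.1 * 589 * 0.35 g/ha
  = 16755439.09 g/ha
  = 16755.44 kg/ha = 16.76 t/ha


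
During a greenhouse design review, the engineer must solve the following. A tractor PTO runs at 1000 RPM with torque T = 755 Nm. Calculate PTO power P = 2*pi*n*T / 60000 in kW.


P = 2*pi*n*T / 60000
  = 2*pi * 1000 * 755 / 60000
  = 4743804.91 / 60000
  = 79.06 kW


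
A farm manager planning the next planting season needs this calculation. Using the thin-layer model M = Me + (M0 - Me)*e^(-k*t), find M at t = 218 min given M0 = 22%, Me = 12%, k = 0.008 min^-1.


M = Me + (M0 - Me) * e^(-k*t)
  = 12 + (22 - 12) * e^(-0.008*218)
  = 12 + 10 * e^(-1.744)
  = 12 + 10 * 0.17482
  = 12 + 1.7482
  = 13.75%


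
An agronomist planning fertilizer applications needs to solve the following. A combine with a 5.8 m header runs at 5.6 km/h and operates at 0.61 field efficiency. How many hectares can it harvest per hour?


C = w * v * eta_f / 10
  = 5.8 * 5.6 * 0.61 / 10
  = 19.81 / 10
  = 1.98 ha/h


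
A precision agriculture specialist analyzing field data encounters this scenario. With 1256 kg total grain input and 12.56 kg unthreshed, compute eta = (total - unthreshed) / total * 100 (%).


eta = (total - unthreshed) / total * 100
    = (1256 - 12.56) / 1256 * 100
    = 1243.44 / 1256 * 100
    = 99%


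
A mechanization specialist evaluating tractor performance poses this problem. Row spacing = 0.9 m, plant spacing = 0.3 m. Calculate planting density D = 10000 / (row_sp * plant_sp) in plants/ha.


D = 10000 / (row_sp * plant_sp)
  = 10000 / (0.9 * 0.3)
  = 10000 / 0.2700
  = 37037.04 plants/ha


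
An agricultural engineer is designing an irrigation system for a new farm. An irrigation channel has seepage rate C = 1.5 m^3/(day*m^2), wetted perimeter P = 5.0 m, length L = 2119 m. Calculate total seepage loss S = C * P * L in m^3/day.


S = C * P * L
  = 1.5 * 5.0 * 2119
  = 15892.50 m^3/day


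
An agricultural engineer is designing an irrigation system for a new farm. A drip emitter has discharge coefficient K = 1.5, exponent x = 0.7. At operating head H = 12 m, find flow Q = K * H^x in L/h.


Q = K * H^x
  = 1.5 * 12^0.7
  = 1.5 * 5.6941
  = 8.54 L/h


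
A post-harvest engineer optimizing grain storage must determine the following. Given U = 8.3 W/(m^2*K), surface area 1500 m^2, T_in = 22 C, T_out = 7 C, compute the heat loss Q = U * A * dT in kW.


dT = 22 - (7) = 15 K
Q = U * A * dT
  = 8.3 * 1500 * 15
  = 186750 W = 186.75 kW


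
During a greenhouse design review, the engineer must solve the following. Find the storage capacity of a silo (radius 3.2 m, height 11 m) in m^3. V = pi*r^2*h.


V = pi * r^2 * h
  = pi * 3.2^2 * 11
  = pi * 10.24 * 11
  = 353.87 m^3


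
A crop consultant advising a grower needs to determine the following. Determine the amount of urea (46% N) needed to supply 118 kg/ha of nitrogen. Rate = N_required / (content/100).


Rate = N_required / (N_content / 100)
     = 118 / (46 / 100)
     = 118 / 0.46
     = 256.52 kg/ha


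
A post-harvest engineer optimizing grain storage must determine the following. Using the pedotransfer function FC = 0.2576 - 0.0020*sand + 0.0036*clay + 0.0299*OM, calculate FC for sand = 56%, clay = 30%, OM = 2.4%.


FC = 0.2576 - 0.0020*56 + 0.0036*30 + 0.0299*2.4
   = 0.2576 - 0.1120 + 0.1080 + 0.0718
   = 0.3254


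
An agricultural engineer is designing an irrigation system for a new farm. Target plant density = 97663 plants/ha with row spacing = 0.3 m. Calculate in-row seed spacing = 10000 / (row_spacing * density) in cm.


spacing = 10000 / (row_sp * density)
        = 10000 / (0.3 * 97663)
        = 10000 / 29298.90
        = 0.34131 m = 34.13 cm


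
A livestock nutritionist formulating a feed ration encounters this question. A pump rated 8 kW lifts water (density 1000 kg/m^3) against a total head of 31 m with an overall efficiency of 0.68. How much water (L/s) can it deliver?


Q = (P * 1000 * eta) / (rho * g * H)
  = (8 * 1000 * 0.68) / (1000 * 9.81 * 31)
  = 5440 / 304110
  = 0.01789 m^3/s = 17.89 L/s


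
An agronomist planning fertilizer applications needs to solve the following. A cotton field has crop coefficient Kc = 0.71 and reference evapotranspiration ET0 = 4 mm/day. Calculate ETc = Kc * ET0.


ETc = Kc * ET0
    = 0.71 * 4
    = 2.84 mm/day


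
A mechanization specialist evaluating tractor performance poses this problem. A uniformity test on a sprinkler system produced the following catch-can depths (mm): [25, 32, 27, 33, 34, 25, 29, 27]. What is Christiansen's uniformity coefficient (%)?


xbar = 232 / 8 = 29
sum|xi - xbar| = 24
CU = 100 * (1 - 24 / (8 * 29))
   = 100 * (1 - 0.1034)
   = 89.66%


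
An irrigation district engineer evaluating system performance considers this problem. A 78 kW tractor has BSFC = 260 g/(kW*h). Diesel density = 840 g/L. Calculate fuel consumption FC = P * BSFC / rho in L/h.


FC = P * BSFC / rho_fuel
   = 78 * 260 / 840
   = 20280 / 840
   = 24.14 L/h


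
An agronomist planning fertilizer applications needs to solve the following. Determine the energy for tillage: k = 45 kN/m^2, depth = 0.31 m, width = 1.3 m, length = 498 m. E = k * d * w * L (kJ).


E = k * d * w * L
  = 45 * 0.31 * 1.3 * 498
  = 9031.23 kJ


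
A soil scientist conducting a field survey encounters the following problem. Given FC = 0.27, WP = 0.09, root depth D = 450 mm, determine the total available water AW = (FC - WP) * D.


AW = (FC - WP) * D
   = (0.27 - 0.09) * 450
   = 0.18 * 450
   = 81 mm


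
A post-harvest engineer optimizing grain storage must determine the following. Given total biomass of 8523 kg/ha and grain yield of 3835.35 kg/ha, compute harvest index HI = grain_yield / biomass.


HI = grain_yield / biomass
   = 3835.35 / 8523
   = 0.45


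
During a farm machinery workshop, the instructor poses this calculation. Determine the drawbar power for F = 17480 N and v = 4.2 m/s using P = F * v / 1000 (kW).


P = F * v / 1000
  = 17480 * 4.2 / 1000
  = 73416 / 1000
  = 73.42 kW


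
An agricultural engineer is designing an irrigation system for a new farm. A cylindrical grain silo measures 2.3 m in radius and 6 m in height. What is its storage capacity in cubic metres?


V = pi * r^2 * h
  = pi * 2.3^2 * 6
  = pi * 5.29 * 6
  = 99.71 m^3


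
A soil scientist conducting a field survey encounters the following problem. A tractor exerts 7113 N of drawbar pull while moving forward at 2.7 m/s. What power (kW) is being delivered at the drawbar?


P = F * v / 1000
  = 7113 * 2.7 / 1000
  = 19205.10 / 1000
  = 19.21 kW


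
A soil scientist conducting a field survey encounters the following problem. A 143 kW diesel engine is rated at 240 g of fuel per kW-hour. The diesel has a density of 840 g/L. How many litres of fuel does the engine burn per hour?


FC = P * BSFC / rho_fuel
   = 143 * 240 / 840
   = 34320 / 840
   = 40.86 L/h


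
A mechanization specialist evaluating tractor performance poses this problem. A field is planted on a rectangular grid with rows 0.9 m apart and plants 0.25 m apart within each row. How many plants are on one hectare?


D = 10000 / (row_sp * plant_sp)
  = 10000 / (0.9 * 0.25)
  = 10000 / 0.2250
  = 44444.44 plants/ha


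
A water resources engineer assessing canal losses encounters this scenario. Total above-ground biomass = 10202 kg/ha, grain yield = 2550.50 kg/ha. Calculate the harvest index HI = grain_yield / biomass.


HI = grain_yield / biomass
   = 2550.50 / 10202
   = 0.25


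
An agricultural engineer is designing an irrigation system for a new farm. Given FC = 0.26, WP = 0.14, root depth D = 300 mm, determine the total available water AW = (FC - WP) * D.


AW = (FC - WP) * D
   = (0.26 - 0.14) * 300
   = 0.12 * 300
   = 36 mm


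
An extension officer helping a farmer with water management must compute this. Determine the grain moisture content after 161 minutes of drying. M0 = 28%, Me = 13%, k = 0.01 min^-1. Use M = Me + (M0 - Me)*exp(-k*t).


M = Me + (M0 - Me) * e^(-k*t)
  = 13 + (28 - 13) * e^(-0.01*161)
  = 13 + 15 * e^(-1.610)
  = 13 + 15 * 0.19989
  = 13 + 2.9983
  = 16.00%


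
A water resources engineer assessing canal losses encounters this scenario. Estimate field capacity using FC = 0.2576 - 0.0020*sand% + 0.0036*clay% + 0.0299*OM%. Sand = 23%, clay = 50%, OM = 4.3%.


FC = 0.2576 - 0.0020*23 + 0.0036*50 + 0.0299*4.3
   = 0.2576 - 0.0460 + 0.1800 + 0.1286
   = 0.5202


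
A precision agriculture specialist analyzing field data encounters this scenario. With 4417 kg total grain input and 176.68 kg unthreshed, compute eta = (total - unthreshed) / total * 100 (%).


eta = (total - unthreshed) / total * 100
    = (4417 - 176.68) / 4417 * 100
    = 4240.32 / 4417 * 100
    = 96%


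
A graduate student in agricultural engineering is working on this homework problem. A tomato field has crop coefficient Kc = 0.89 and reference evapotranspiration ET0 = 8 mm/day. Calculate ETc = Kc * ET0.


ETc = Kc * ET0
    = 0.89 * 8
    = 7.12 mm/day


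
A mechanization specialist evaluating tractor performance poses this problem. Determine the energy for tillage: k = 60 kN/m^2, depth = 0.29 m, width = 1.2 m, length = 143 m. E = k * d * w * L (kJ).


E = k * d * w * L
  = 60 * 0.29 * 1.2 * 143
  = 2985.84 kJ


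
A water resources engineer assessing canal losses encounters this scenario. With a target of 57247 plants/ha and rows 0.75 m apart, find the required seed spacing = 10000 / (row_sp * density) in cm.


spacing = 10000 / (row_sp * density)
        = 10000 / (0.75 * 57247)
        = 10000 / 42935.25
        = 0.23291 m = 23.29 cm


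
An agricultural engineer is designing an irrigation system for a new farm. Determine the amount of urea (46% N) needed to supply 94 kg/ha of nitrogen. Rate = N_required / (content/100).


Rate = N_required / (N_content / 100)
     = 94 / (46 / 100)
     = 94 / 0.46
     = 204.35 kg/ha


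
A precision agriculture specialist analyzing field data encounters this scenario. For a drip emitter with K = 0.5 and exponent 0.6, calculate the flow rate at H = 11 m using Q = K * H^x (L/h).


Q = K * H^x
  = 0.5 * 11^0.6
  = 0.5 * 4.2154
  = 2.11 L/h


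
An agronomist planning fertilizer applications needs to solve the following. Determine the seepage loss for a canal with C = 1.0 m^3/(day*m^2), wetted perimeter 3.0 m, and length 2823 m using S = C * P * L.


S = C * P * L
  = 1.0 * 3.0 * 2823
  = 8469 m^3/day


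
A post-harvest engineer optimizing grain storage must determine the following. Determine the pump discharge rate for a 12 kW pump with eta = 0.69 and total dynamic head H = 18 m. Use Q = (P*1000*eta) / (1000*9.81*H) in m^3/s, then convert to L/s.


Q = (P * 1000 * eta) / (rho * g * H)
  = (12 * 1000 * 0.69) / (1000 * 9.81 * 18)
  = 8280 / 176580
  = 0.04689 m^3/s = 46.89 L/s


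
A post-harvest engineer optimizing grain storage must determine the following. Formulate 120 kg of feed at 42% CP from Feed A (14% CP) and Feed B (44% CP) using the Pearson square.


parts_A = CP_b - target = 44 - 42 = 2
parts_B = target - CP_a = 42 - 14 = 28
total_parts = 2 + 28 = 30
Feed A = 120 * 2 / 30 = 8 kg
Feed B = 120 * 28 / 30 = 112 kg

8 kg


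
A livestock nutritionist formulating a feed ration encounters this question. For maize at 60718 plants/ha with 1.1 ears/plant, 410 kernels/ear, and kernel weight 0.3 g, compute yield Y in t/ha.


Y = density * ears * kernels * kw
  = 60718 * 1.1 * 410 * 0.3 g/ha
  = 8215145.40 g/ha
  = 8215.15 kg/ha = 8.22 t/ha


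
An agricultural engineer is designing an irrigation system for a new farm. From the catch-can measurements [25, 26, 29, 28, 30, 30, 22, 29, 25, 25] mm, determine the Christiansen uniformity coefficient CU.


xbar = 269 / 10 = 26.900
sum|xi - xbar| = 23
CU = 100 * (1 - 23 / (10 * 26.900))
   = 100 * (1 - 0.0855)
   = 91.45%


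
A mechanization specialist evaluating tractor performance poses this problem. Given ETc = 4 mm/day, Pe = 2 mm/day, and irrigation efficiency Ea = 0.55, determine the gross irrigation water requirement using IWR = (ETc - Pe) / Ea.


IWR = (ETc - Pe) / Ea
    = (4 - 2) / 0.55
    = 2 / 0.55
    = 3.64 mm/day


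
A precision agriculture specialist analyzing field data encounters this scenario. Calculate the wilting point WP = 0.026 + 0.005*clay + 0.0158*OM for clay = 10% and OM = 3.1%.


WP = 0.026 + 0.005*10 + 0.0158*3.1
   = 0.026 + 0.0500 + 0.0490
   = 0.1250


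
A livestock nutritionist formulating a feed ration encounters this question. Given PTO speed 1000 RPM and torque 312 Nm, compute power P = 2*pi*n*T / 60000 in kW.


P = 2*pi*n*T / 60000
  = 2*pi * 1000 * 312 / 60000
  = 1960353.82 / 60000
  = 32.67 kW


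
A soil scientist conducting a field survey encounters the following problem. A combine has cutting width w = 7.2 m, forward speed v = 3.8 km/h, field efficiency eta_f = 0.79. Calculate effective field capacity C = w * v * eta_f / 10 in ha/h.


C = w * v * eta_f / 10
  = 7.2 * 3.8 * 0.79 / 10
  = 21.61 / 10
  = 2.16 ha/h


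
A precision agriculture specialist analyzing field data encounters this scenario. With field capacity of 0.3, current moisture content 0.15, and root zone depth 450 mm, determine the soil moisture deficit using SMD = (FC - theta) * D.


SMD = (FC - theta) * D
    = (0.3 - 0.15) * 450
    = 0.150 * 450
    = 67.50 mm


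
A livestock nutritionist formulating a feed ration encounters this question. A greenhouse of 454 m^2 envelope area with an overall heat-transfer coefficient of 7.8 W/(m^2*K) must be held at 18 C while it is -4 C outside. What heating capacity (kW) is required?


dT = 18 - (-4) = 22 K
Q = U * A * dT
  = 7.8 * 454 * 22
  = 77906.40 W = 77.91 kW


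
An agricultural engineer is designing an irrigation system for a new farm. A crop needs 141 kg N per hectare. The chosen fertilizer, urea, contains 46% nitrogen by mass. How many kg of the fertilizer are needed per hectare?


Rate = N_required / (N_content / 100)
     = 141 / (46 / 100)
     = 141 / 0.46
     = 306.52 kg/ha


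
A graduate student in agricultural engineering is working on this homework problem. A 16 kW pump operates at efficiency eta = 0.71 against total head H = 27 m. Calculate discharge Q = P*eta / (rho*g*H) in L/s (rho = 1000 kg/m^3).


Q = (P * 1000 * eta) / (rho * g * H)
  = (16 * 1000 * 0.71) / (1000 * 9.81 * 27)
  = 11360 / 264870
  = 0.04289 m^3/s = 42.89 L/s


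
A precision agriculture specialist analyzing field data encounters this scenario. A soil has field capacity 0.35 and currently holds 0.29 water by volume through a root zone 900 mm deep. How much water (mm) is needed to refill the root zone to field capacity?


SMD = (FC - theta) * D
    = (0.35 - 0.29) * 900
    = 0.060 * 900
    = 54 mm


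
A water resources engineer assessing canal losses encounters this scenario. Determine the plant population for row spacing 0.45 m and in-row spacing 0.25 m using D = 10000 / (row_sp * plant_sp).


D = 10000 / (row_sp * plant_sp)
  = 10000 / (0.45 * 0.25)
  = 10000 / 0.1125
  = 88888.89 plants/ha


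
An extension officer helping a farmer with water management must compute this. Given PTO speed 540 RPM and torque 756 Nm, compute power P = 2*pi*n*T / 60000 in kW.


P = 2*pi*n*T / 60000
  = 2*pi * 540 * 756 / 60000
  = 2565047.57 / 60000
  = 42.75 kW


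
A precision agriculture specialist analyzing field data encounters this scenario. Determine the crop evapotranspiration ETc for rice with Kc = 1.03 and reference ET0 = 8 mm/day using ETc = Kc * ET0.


ETc = Kc * ET0
    = 1.03 * 8
    = 8.24 mm/day


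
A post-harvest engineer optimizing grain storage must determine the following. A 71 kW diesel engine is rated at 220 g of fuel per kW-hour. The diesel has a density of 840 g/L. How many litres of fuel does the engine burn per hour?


FC = P * BSFC / rho_fuel
   = 71 * 220 / 840
   = 15620 / 840
   = 18.60 L/h


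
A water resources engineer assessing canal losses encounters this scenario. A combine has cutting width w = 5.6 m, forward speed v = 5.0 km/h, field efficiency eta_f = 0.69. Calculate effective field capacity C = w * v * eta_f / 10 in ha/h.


C = w * v * eta_f / 10
  = 5.6 * 5.0 * 0.69 / 10
  = 19.32 / 10
  = 1.93 ha/h


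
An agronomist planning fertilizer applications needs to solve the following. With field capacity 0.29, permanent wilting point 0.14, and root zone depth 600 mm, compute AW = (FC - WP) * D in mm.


AW = (FC - WP) * D
   = (0.29 - 0.14) * 600
   = 0.15 * 600
   = 90 mm


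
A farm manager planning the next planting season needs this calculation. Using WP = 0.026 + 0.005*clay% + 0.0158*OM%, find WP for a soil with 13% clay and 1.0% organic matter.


WP = 0.026 + 0.005*13 + 0.0158*1.0
   = 0.026 + 0.0650 + 0.0158
   = 0.1068


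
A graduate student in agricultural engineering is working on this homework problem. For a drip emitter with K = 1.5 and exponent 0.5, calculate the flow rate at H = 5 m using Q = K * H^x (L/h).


Q = K * H^x
  = 1.5 * 5^0.5
  = 1.5 * 2.2361
  = 3.35 L/h


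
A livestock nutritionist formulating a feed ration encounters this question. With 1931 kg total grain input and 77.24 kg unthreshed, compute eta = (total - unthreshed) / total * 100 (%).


eta = (total - unthreshed) / total * 100
    = (1931 - 77.24) / 1931 * 100
    = 1853.76 / 1931 * 100
    = 96%
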